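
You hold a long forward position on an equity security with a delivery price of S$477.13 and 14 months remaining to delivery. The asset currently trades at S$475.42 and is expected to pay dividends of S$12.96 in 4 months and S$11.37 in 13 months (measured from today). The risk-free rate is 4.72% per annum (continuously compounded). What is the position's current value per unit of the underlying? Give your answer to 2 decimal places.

S$0.29

PV(remaining dividends) I = 12.96·e^(−0.0472·4/12) + 11.37·e^(−0.0472·13/12) = 23.5609
Current forward F = (S − I)·e^(rT) = (475.42 − 23.5609)·e^(0.0472·14/12) = 451.8591 × 1.056611 = 477.4393
Value (long) = (F − K)·e^(−rT) = (477.4393 − 477.13) × 0.946422 = 0.2927
Value = S$0.29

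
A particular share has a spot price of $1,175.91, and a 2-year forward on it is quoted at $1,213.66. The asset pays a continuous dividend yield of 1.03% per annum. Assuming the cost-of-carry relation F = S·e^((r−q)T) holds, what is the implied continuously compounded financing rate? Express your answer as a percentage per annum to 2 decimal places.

2.61%

From F = S·e^((r−q)T): (r − q) = ln(F/S)/T
ln(1213.66/1175.91) = ln(1.032103) = 0.031598
(r − q) = 0.031598 / (2) = 0.015799
r = ln(F/S)/T + q = 0.015799 + 0.0103 = 0.026099
r = 2.61%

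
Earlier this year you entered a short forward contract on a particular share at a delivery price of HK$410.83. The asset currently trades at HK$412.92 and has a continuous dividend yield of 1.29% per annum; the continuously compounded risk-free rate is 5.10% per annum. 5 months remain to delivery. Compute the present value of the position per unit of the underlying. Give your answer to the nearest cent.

-HK$8.51

Current fair forward for the remaining 5 months: F = S·e^((r − q)·T), (r − q) = 0.0510 − 0.0129 = 0.0381
F = 412.92 · e^(0.0381 × 5/12) = 412.92 × 1.016002 = 419.5275
Value of long forward = (F − K)·e^(−rT) = (419.5275 − 410.83) · e^(−0.0510·5/12)
= 8.6975 × 0.978974 = 8.51
Short position value = −(long value) = -HK$8.51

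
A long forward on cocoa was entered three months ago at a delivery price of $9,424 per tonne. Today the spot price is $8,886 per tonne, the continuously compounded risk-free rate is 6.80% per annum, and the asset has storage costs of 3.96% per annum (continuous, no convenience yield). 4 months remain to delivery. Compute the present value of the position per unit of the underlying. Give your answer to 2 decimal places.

Current fair forward for the remaining 4 months: F = S·e^((r + u)·T), (r + u) = 0.0680 + 0.0396 = 0.1076
F = 8886 · e^(0.1076 × 4/12) = 8886 × 1.03651763 = 9210.4957
Value of long forward = (F − K)·e^(−rT) = (9210.4957 − 9424) · e^(−0.0680·4/12)
= -213.5043 × 0.97758829 = -208.72

-$208.72 per tonne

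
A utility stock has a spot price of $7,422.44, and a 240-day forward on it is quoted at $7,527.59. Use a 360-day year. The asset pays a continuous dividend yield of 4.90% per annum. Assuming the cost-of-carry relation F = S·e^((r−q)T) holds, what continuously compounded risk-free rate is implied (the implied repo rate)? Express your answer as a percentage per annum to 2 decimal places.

7.01%

From F = S·e^((r−q)T): (r − q) = ln(F/S)/T
ln(7527.59/7422.44) = ln(1.014167) = 0.014068
(r − q) = 0.014068 / (240/360) = 0.021102
r = ln(F/S)/T + q = 0.021102 + 0.0490 = 0.070102
r = 7.01%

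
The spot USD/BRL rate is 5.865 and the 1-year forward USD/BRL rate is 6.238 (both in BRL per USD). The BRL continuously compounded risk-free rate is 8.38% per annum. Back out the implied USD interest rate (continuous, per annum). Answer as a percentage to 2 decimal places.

F = S·e^((r_BRL − r_USD)T) ⇒ r_USD = r_BRL − ln(F/S)/T
ln(6.238/5.865) = 0.061657; /(1) = 0.061657
r_USD = 0.0838 − 0.061657 = 0.022143
r_USD = 2.21%

2.21%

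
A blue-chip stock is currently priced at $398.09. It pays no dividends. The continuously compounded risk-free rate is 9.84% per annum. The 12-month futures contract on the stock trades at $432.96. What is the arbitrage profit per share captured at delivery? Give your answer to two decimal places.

Fair futures: F* = S·e^(carry·T), with carry = r = 0.0984
F* = 398.09 · e^(0.0984 × 12/12) = 398.09 · e^0.098400 = 398.09 × 1.103404 = $439.2541
Market $432.96 < fair $439.2541: forward underpriced → reverse cash-and-carry (short spot, go long the forward).
At maturity, profit = |F_mkt − F*| = |432.96 − 439.2541| = $6.29 per share

$6.29 per share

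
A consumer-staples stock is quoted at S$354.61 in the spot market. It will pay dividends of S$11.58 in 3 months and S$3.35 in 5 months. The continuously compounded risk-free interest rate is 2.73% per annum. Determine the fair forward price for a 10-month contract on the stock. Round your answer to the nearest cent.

S$347.62

PV(dividends) I = 11.58·e^(−0.0273·3/12) + 3.35·e^(−0.0273·5/12)
I = 11.5012 + 3.3121 = 14.8133
F = (S − I)·e^(rT) = (354.61 − 14.8133) · e^(0.0273·10/12)
= 339.7967 · e^0.022750 = 339.7967 × 1.023011 = S$347.62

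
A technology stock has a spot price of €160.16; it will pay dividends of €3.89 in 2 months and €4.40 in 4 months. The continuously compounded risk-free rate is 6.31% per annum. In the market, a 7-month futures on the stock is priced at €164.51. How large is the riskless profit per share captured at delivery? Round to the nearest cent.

€6.81 per share

PV(dividends) I = 3.89·e^(−0.0631·2/12) + 4.40·e^(−0.0631·4/12) = 8.1577
Fair futures F* = (S − I)·e^(rT) = (160.16 − 8.1577)·e^0.036808 = 152.0023 × 1.037494 = 157.7015
Market €164.51 > fair 157.7015: forward overpriced → cash-and-carry (borrow at r, buy the stock and collect the dividends, short the forward).
Profit at T = |F_mkt − F*| = |164.51 − 157.7015| = €6.81 per share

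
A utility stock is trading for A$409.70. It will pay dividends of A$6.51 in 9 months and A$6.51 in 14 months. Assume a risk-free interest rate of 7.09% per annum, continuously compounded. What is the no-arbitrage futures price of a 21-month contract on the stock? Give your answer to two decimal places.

PV(dividends) I = 6.51·e^(−0.0709·9/12) + 6.51·e^(−0.0709·14/12)
I = 6.1729 + 5.9932 = 12.1661
F = (S − I)·e^(rT) = (409.70 − 12.1661) · e^(0.0709·21/12)
= 397.5339 · e^0.124075 = 397.5339 × 1.132101 = A$450.05

A$450.05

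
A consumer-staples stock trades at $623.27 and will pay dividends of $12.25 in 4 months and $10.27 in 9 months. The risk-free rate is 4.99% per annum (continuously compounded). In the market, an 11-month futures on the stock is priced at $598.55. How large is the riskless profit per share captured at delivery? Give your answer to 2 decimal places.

$30.92 per share

PV(dividends) I = 12.25·e^(−0.0499·4/12) + 10.27·e^(−0.0499·9/12) = 21.9407
Fair futures F* = (S − I)·e^(rT) = (623.27 − 21.9407)·e^0.045742 = 601.3293 × 1.046804 = 629.4739
Market $598.55 < fair 629.4739: forward underpriced → reverse cash-and-carry (short the stock, invest proceeds at r, pay the dividends, go long the forward).
Profit at T = |F_mkt − F*| = |598.55 − 629.4739| = $30.92 per share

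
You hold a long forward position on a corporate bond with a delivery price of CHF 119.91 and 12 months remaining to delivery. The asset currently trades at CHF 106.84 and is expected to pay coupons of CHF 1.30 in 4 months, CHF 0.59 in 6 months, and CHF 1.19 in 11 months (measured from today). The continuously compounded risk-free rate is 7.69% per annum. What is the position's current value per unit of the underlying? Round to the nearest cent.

-CHF 7.14

PV(remaining coupons) I = 1.30·e^(−0.0769·4/12) + 0.59·e^(−0.0769·6/12) + 1.19·e^(−0.0769·11/12) = 2.9438
Current forward F = (S − I)·e^(rT) = (106.84 − 2.9438)·e^(0.0769·12/12) = 103.8962 × 1.079934 = 112.2010
Value (long) = (F − K)·e^(−rT) = (112.2010 − 119.91) × 0.925982 = -7.1384
Value = -CHF 7.14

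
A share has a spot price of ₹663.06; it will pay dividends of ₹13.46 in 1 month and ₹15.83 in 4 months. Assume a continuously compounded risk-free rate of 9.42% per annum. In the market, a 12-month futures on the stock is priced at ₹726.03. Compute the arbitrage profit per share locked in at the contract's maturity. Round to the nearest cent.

₹29.00 per share

PV(dividends) I = 13.46·e^(−0.0942·1/12) + 15.83·e^(−0.0942·4/12) = 28.6954
Fair futures F* = (S − I)·e^(rT) = (663.06 − 28.6954)·e^0.094200 = 634.3646 × 1.098779 = 697.0265
Market ₹726.03 > fair 697.0265: forward overpriced → cash-and-carry (borrow at r, buy the stock and collect the dividends, short the forward).
Profit at T = |F_mkt − F*| = |726.03 − 697.0265| = ₹29.00 per share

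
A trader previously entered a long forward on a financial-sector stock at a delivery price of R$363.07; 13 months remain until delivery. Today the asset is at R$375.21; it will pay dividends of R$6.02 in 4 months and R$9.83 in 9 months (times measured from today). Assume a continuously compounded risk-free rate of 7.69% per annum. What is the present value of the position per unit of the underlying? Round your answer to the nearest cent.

PV(remaining dividends) I = 6.02·e^(−0.0769·4/12) + 9.83·e^(−0.0769·9/12) = 15.1467
Current forward F = (S − I)·e^(rT) = (375.21 − 15.1467)·e^(0.0769·13/12) = 360.0633 × 1.086877 = 391.3445
Value (long) = (F − K)·e^(−rT) = (391.3445 − 363.07) × 0.920067 = 26.0144
Value = R$26.01

R$26.01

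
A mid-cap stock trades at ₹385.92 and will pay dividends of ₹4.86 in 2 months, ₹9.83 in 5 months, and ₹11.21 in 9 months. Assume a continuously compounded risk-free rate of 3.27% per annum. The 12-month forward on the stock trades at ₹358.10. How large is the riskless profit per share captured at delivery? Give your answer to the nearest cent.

PV(dividends) I = 4.86·e^(−0.0327·2/12) + 9.83·e^(−0.0327·5/12) + 11.21·e^(−0.0327·9/12) = 25.4690
Fair forward F* = (S − I)·e^(rT) = (385.92 − 25.4690)·e^0.032700 = 360.4510 × 1.033241 = 372.4328
Market ₹358.10 < fair 372.4328: forward underpriced → reverse cash-and-carry (short the stock, invest proceeds at r, pay the dividends, go long the forward).
Profit at T = |F_mkt − F*| = |358.10 − 372.4328| = ₹14.33 per share

₹14.33 per share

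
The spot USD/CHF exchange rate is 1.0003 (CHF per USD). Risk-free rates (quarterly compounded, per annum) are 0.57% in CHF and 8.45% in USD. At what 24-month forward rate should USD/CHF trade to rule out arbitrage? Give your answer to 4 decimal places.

0.8559

By covered interest parity, F = S · (1+r_CHF/4)^(4T) / (1+r_USD/4)^(4T)
= 1.0003 × 1.011457 / 1.182038 = 1.0003 × 0.855689
F = 0.8559 CHF per USD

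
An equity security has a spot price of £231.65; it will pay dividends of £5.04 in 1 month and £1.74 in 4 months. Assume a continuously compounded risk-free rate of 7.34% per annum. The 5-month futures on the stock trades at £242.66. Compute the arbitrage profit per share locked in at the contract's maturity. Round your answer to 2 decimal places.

£10.73 per share

PV(dividends) I = 5.04·e^(−0.0734·1/12) + 1.74·e^(−0.0734·4/12) = 6.7072
Fair futures F* = (S − I)·e^(rT) = (231.65 − 6.7072)·e^0.030583 = 224.9428 × 1.031055 = 231.9284
Market £242.66 > fair 231.9284: forward overpriced → cash-and-carry (borrow at r, buy the stock and collect the dividends, short the forward).
Profit at T = |F_mkt − F*| = |242.66 − 231.9284| = £10.73 per share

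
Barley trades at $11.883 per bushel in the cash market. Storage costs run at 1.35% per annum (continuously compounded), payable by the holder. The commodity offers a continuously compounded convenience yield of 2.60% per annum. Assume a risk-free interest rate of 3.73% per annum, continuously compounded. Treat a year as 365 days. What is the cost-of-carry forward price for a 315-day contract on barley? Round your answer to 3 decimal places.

$12.140 per bushel

Net carry = r + u − y = 0.0373 + 0.0135 − 0.0260 = 0.0248
F = S·e^((r+u−y)T) = 11.883 · e^(0.0248 × 315/365) = 11.883 · e^0.021403
= 11.883 × 1.021634 = $12.140 per bushel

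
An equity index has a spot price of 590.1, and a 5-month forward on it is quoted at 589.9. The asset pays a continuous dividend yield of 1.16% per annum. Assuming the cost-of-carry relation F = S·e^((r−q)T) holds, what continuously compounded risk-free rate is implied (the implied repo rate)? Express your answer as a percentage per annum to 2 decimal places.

1.08%

From F = S·e^((r−q)T): (r − q) = ln(F/S)/T
ln(589.9/590.1) = ln(0.999661) = -0.000339
(r − q) = -0.000339 / (5/12) = -0.000814
r = ln(F/S)/T + q = -0.000814 + 0.0116 = 0.010786
r = 1.08%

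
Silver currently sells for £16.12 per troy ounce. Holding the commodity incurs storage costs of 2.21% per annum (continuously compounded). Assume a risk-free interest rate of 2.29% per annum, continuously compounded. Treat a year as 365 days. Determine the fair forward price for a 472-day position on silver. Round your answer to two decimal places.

Net carry = r + u − y = 0.0229 + 0.0221 − 0.0000 = 0.0450
F = S·e^((r+u−y)T) = 16.12 · e^(0.0450 × 472/365) = 16.12 · e^0.058192
= 16.12 × 1.059918 = £17.09 per troy ounce

£17.09 per troy ounce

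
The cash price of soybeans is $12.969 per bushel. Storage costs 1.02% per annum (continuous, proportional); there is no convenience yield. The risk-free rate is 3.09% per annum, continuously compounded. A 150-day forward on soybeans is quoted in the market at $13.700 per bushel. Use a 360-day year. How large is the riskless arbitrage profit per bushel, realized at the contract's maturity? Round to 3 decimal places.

$0.507 per bushel

Fair forward: F* = S·e^(carry·T), with carry = (r + u) = 0.0309 + 0.0102 = 0.0411
F* = 12.969 · e^(0.0411 × 150/360) = 12.969 · e^0.017125 = 12.969 × 1.017272 = $13.1930
Market $13.700 > fair $13.1930: forward overpriced → cash-and-carry (buy spot, short the forward).
At maturity, profit = |F_mkt − F*| = |13.700 − 13.1930| = $0.507 per bushel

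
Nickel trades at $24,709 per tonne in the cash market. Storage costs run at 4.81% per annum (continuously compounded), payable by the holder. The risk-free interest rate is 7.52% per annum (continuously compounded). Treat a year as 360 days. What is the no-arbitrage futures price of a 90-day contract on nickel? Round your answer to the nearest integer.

$25,483 per tonne

Net carry = r + u − y = 0.0752 + 0.0481 − 0.0000 = 0.1233
F = S·e^((r+u−y)T) = 24709 · e^(0.1233 × 90/360) = 24709 · e^0.030825
= 24709 × 1.031305 = $25,483 per tonne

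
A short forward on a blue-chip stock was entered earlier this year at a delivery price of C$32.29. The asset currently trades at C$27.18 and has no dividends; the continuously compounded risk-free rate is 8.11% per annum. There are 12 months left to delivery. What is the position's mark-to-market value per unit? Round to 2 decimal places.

Current fair forward for the remaining 12 months: F = S·e^(r·T), r = 0.0811
F = 27.18 · e^(0.0811 × 12/12) = 27.18 × 1.084479 = 29.4761
Value of long forward = (F − K)·e^(−rT) = (29.4761 − 32.29) · e^(−0.0811·12/12)
= -2.8139 × 0.922101 = -2.59
Short position value = −(long value) = C$2.59

C$2.59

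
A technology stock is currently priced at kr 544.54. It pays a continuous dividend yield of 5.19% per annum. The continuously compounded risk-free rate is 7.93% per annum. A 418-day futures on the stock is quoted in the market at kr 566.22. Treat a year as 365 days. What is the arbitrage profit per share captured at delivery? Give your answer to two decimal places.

Fair futures: F* = S·e^(carry·T), with carry = (r − q) = 0.0793 − 0.0519 = 0.0274
F* = 544.54 · e^(0.0274 × 418/365) = 544.54 · e^0.031379 = 544.54 × 1.031877 = kr 561.8983
Market kr 566.22 > fair kr 561.8983: forward overpriced → cash-and-carry (buy spot, short the forward).
At maturity, profit = |F_mkt − F*| = |566.22 − 561.8983| = kr 4.32 per share

kr 4.32 per share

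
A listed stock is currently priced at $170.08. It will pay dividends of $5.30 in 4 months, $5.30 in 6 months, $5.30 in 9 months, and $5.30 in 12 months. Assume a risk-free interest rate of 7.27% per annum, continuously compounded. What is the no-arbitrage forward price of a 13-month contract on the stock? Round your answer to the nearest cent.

PV(dividends) I = 5.30·e^(−0.0727·4/12) + 5.30·e^(−0.0727·6/12) + 5.30·e^(−0.0727·9/12) + 5.30·e^(−0.0727·12/12)
I = 5.1731 + 5.1108 + 5.0188 + 4.9284 = 20.2311
F = (S − I)·e^(rT) = (170.08 − 20.2311) · e^(0.0727·13/12)
= 149.8489 · e^0.078758 = 149.8489 × 1.081942 = $162.13

$162.13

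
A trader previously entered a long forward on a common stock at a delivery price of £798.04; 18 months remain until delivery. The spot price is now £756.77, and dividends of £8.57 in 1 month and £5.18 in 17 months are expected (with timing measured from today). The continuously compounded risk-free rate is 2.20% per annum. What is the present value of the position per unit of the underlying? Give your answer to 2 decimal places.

-£28.94

PV(remaining dividends) I = 8.57·e^(−0.0220·1/12) + 5.18·e^(−0.0220·17/12) = 13.5753
Current forward F = (S − I)·e^(rT) = (756.77 − 13.5753)·e^(0.0220·18/12) = 743.1947 × 1.033551 = 768.1296
Value (long) = (F − K)·e^(−rT) = (768.1296 − 798.04) × 0.967539 = -28.9395
Value = -£28.94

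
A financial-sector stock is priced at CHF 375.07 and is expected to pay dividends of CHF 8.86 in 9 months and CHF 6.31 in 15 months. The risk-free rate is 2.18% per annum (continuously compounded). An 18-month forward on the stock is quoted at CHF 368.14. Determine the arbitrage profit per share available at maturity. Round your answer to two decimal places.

PV(dividends) I = 8.86·e^(−0.0218·9/12) + 6.31·e^(−0.0218·15/12) = 14.8567
Fair forward F* = (S − I)·e^(rT) = (375.07 − 14.8567)·e^0.032700 = 360.2133 × 1.033241 = 372.1872
Market CHF 368.14 < fair 372.1872: forward underpriced → reverse cash-and-carry (short the stock, invest proceeds at r, pay the dividends, go long the forward).
Profit at T = |F_mkt − F*| = |368.14 − 372.1872| = CHF 4.05 per share

CHF 4.05 per share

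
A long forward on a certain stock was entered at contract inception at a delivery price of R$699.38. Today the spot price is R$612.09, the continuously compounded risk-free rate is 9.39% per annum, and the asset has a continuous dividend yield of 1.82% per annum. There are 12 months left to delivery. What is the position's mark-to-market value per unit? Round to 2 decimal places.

Current fair forward for the remaining 12 months: F = S·e^((r − q)·T), (r − q) = 0.0939 − 0.0182 = 0.0757
F = 612.09 · e^(0.0757 × 12/12) = 612.09 × 1.078639 = 660.2241
Value of long forward = (F − K)·e^(−rT) = (660.2241 − 699.38) · e^(−0.0939·12/12)
= -39.1559 × 0.910374 = -35.65

-R$35.65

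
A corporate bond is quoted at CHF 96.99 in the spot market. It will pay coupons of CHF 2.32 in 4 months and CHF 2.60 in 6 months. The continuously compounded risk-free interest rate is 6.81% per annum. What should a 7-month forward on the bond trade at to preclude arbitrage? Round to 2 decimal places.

CHF 95.95

PV(coupons) I = 2.32·e^(−0.0681·4/12) + 2.60·e^(−0.0681·6/12)
I = 2.2679 + 2.5130 = 4.7809
F = (S − I)·e^(rT) = (96.99 − 4.7809) · e^(0.0681·7/12)
= 92.2091 · e^0.039725 = 92.2091 × 1.040525 = CHF 95.95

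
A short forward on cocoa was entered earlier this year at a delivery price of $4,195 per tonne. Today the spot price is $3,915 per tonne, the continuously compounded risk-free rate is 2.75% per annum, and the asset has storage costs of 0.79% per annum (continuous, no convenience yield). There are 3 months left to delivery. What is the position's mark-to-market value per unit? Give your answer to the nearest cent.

$243.52 per tonne

Current fair forward for the remaining 3 months: F = S·e^((r + u)·T), (r + u) = 0.0275 + 0.0079 = 0.0354
F = 3915 · e^(0.0354 × 3/12) = 3915 × 1.00888928 = 3949.8015
Value of long forward = (F − K)·e^(−rT) = (3949.8015 − 4195) · e^(−0.0275·3/12)
= -245.1985 × 0.99314858 = -243.52
Short position value = −(long value) = $243.52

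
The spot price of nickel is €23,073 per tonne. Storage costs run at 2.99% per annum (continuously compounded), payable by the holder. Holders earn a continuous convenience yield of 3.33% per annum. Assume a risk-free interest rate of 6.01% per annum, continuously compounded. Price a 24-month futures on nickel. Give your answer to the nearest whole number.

Net carry = r + u − y = 0.0601 + 0.0299 − 0.0333 = 0.0567
F = S·e^((r+u−y)T) = 23073 · e^(0.0567 × 24/12) = 23073 · e^0.113400
= 23073 × 1.120080 = €25,844 per tonne

€25,844 per tonne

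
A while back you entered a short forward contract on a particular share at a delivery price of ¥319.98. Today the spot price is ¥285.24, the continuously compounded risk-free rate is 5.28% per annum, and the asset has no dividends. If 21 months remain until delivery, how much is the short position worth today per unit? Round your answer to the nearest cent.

Current fair forward for the remaining 21 months: F = S·e^(r·T), r = 0.0528
F = 285.24 · e^(0.0528 × 21/12) = 285.24 × 1.096803 = 312.8521
Value of long forward = (F − K)·e^(−rT) = (312.8521 − 319.98) · e^(−0.0528·21/12)
= -7.1279 × 0.911740 = -6.50
Short position value = −(long value) = ¥6.50

¥6.50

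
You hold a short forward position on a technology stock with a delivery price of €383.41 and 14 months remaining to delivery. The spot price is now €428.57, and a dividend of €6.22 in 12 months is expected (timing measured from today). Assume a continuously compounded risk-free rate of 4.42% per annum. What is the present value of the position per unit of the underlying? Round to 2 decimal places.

-€58.48

PV(remaining dividends) I = 6.22·e^(−0.0442·12/12) = 5.9511
Current forward F = (S − I)·e^(rT) = (428.57 − 5.9511)·e^(0.0442·14/12) = 422.6189 × 1.052919 = 444.9835
Value (long) = (F − K)·e^(−rT) = (444.9835 − 383.41) × 0.949740 = 58.4788
Short position value = −(long value) = -€58.48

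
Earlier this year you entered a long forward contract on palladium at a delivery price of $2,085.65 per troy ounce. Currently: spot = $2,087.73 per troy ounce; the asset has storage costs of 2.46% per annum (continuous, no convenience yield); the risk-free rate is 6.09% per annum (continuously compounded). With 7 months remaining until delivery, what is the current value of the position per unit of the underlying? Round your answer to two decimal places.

$105.05 per troy ounce

Current fair forward for the remaining 7 months: F = S·e^((r + u)·T), (r + u) = 0.0609 + 0.0246 = 0.0855
F = 2087.73 · e^(0.0855 × 7/12) = 2087.73 × 1.05113970 = 2194.4959
Value of long forward = (F − K)·e^(−rT) = (2194.4959 − 2085.65) · e^(−0.0609·7/12)
= 108.8459 × 0.96509861 = 105.05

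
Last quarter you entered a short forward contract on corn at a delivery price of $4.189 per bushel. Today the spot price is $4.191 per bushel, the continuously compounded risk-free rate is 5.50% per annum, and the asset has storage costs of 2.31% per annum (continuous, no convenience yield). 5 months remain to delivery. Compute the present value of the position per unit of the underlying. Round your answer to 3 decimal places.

Current fair forward for the remaining 5 months: F = S·e^((r + u)·T), (r + u) = 0.0550 + 0.0231 = 0.0781
F = 4.191 · e^(0.0781 × 5/12) = 4.191 × 1.033077 = 4.3296
Value of long forward = (F − K)·e^(−rT) = (4.3296 − 4.189) · e^(−0.0550·5/12)
= 0.1406 × 0.977344 = 0.137
Short position value = −(long value) = -$0.137

-$0.137 per bushel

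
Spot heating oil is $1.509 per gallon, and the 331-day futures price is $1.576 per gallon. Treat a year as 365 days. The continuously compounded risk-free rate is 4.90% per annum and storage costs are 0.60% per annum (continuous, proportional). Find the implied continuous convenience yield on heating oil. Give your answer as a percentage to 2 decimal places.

0.71%

F = S·e^((r+u−y)T) ⇒ (r+u−y) = ln(F/S)/T
ln(1.576/1.509) = 0.043443; /T ⇒ 0.047905
y = r + u − ln(F/S)/T = 0.0490 + 0.0060 − 0.047905 = 0.007095
y = 0.71%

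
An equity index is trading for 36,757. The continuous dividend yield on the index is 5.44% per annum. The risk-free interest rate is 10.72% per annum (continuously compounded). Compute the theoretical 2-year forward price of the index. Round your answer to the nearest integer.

40,851

F = S·e^((r − q)T) = 36757 · e^((0.1072 − 0.0544) × 2)
= 36757 · e^0.105600 = 36757 × 1.111377
F = 40,851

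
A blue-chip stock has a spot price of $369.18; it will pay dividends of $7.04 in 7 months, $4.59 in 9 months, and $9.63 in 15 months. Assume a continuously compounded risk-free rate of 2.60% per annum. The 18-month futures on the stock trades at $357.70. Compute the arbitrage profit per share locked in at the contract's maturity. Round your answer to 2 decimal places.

$4.58 per share

PV(dividends) I = 7.04·e^(−0.0260·7/12) + 4.59·e^(−0.0260·9/12) + 9.63·e^(−0.0260·15/12) = 20.7575
Fair futures F* = (S − I)·e^(rT) = (369.18 − 20.7575)·e^0.039000 = 348.4225 × 1.039770 = 362.2793
Market $357.70 < fair 362.2793: forward underpriced → reverse cash-and-carry (short the stock, invest proceeds at r, pay the dividends, go long the forward).
Profit at T = |F_mkt − F*| = |357.70 − 362.2793| = $4.58 per share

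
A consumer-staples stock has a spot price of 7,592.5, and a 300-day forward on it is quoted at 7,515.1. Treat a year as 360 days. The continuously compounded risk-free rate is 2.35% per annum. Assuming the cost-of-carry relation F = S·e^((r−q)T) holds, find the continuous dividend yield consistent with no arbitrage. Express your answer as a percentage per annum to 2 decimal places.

From F = S·e^((r−q)T): (r − q) = ln(F/S)/T
ln(7515.1/7592.5) = ln(0.989806) = -0.010246
(r − q) = -0.010246 / (300/360) = -0.012295
q = r − ln(F/S)/T = 0.0235 + 0.012295 = 0.035795
q = 3.58%

3.58%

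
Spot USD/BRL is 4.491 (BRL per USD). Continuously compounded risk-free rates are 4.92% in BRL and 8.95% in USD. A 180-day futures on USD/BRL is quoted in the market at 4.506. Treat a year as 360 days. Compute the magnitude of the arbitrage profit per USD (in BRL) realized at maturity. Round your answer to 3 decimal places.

0.105 per USD (in BRL)

Fair futures: F* = S·e^(carry·T), with carry = (r_BRL − r_USD) = 0.0492 − 0.0895 = -0.0403
F* = 4.491 · e^(-0.0403 × 180/360) = 4.491 · e^-0.020150 = 4.491 × 0.980052 = 4.4014
Market 4.506 > fair 4.4014: forward overpriced → cash-and-carry (buy spot, short the forward).
At maturity, profit = |F_mkt − F*| = |4.506 − 4.4014| = 0.105 per USD (in BRL)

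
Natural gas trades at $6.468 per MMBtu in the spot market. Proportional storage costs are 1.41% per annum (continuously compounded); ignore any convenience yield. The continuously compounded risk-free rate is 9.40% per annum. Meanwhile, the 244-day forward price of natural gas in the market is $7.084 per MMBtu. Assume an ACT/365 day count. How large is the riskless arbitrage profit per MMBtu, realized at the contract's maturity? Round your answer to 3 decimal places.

$0.131 per MMBtu

Fair forward: F* = S·e^(carry·T), with carry = (r + u) = 0.0940 + 0.0141 = 0.1081
F* = 6.468 · e^(0.1081 × 244/365) = 6.468 · e^0.072264 = 6.468 × 1.074939 = $6.9527
Market $7.084 > fair $6.9527: forward overpriced → cash-and-carry (buy spot, short the forward).
At maturity, profit = |F_mkt − F*| = |7.084 − 6.9527| = $0.131 per MMBtu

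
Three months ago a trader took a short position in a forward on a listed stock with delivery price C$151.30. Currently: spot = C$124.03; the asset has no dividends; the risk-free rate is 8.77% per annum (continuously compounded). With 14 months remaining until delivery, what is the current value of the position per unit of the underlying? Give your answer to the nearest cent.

C$12.56

Current fair forward for the remaining 14 months: F = S·e^(r·T), r = 0.0877
F = 124.03 · e^(0.0877 × 14/12) = 124.03 × 1.107734 = 137.3922
Value of long forward = (F − K)·e^(−rT) = (137.3922 − 151.30) · e^(−0.0877·14/12)
= -13.9078 × 0.902744 = -12.56
Short position value = −(long value) = C$12.56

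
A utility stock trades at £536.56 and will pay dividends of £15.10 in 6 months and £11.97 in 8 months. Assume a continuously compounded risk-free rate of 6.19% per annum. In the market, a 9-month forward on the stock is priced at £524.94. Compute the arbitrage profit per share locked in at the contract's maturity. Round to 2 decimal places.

PV(dividends) I = 15.10·e^(−0.0619·6/12) + 11.97·e^(−0.0619·8/12) = 26.1259
Fair forward F* = (S − I)·e^(rT) = (536.56 − 26.1259)·e^0.046425 = 510.4341 × 1.047520 = 534.6899
Market £524.94 < fair 534.6899: forward underpriced → reverse cash-and-carry (short the stock, invest proceeds at r, pay the dividends, go long the forward).
Profit at T = |F_mkt − F*| = |524.94 − 534.6899| = £9.75 per share

£9.75 per share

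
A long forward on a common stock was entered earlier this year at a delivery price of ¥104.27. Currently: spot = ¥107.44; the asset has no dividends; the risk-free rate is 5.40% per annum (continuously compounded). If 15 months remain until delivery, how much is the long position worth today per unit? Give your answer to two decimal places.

¥9.98

Current fair forward for the remaining 15 months: F = S·e^(r·T), r = 0.0540
F = 107.44 · e^(0.0540 × 15/12) = 107.44 × 1.069830 = 114.9425
Value of long forward = (F − K)·e^(−rT) = (114.9425 − 104.27) · e^(−0.0540·15/12)
= 10.6725 × 0.934728 = 9.98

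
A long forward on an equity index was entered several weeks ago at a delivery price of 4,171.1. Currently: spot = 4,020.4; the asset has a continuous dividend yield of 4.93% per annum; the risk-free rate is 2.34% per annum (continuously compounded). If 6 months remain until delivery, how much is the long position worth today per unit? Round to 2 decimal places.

-200.07

Current fair forward for the remaining 6 months: F = S·e^((r − q)·T), (r − q) = 0.0234 − 0.0493 = -0.0259
F = 4020.4 · e^(-0.0259 × 6/12) = 4020.4 × 0.98713349 = 3968.6715
Value of long forward = (F − K)·e^(−rT) = (3968.6715 − 4171.1) · e^(−0.0234·6/12)
= -202.4285 × 0.98836818 = -200.07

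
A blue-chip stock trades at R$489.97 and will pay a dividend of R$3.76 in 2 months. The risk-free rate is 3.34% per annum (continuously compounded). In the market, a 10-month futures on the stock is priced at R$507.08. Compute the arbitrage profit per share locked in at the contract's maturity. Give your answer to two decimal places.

R$7.13 per share

PV(dividends) I = 3.76·e^(−0.0334·2/12) = 3.7391
Fair futures F* = (S − I)·e^(rT) = (489.97 − 3.7391)·e^0.027833 = 486.2309 × 1.028224 = 499.9543
Market R$507.08 > fair 499.9543: forward overpriced → cash-and-carry (borrow at r, buy the stock and collect the dividends, short the forward).
Profit at T = |F_mkt − F*| = |507.08 − 499.9543| = R$7.13 per share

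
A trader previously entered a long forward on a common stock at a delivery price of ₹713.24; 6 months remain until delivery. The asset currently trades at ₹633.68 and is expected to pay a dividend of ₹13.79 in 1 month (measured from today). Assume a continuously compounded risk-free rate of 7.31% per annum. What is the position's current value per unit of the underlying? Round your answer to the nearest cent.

-₹67.67

PV(remaining dividends) I = 13.79·e^(−0.0731·1/12) = 13.7063
Current forward F = (S − I)·e^(rT) = (633.68 − 13.7063)·e^(0.0731·6/12) = 619.9737 × 1.037226 = 643.0528
Value (long) = (F − K)·e^(−rT) = (643.0528 − 713.24) × 0.964110 = -67.6682
Value = -₹67.67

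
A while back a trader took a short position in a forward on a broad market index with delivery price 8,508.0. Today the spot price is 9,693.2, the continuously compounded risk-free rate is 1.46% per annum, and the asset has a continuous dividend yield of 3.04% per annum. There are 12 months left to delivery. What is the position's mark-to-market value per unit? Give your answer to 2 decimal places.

-1018.28

Current fair forward for the remaining 12 months: F = S·e^((r − q)·T), (r − q) = 0.0146 − 0.0304 = -0.0158
F = 9693.2 · e^(-0.0158 × 12/12) = 9693.2 × 0.98432417 = 9541.2510
Value of long forward = (F − K)·e^(−rT) = (9541.2510 − 8508.0) · e^(−0.0146·12/12)
= 1033.2510 × 0.98550606 = 1018.28
Short position value = −(long value) = -1018.28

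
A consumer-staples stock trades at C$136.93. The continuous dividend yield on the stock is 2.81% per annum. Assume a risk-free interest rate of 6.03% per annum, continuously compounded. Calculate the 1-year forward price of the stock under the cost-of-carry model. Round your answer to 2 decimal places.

C$141.41

F = S·e^((r − q)T) = 136.93 · e^((0.0603 − 0.0281) × 1)
= 136.93 · e^0.032200 = 136.93 × 1.032724
F = C$141.41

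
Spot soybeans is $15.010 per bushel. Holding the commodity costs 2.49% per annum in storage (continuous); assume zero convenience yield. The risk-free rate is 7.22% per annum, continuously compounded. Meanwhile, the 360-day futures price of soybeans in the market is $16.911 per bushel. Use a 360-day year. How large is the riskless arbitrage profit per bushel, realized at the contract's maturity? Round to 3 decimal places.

$0.370 per bushel

Fair futures: F* = S·e^(carry·T), with carry = (r + u) = 0.0722 + 0.0249 = 0.0971
F* = 15.010 · e^(0.0971 × 360/360) = 15.010 · e^0.097100 = 15.010 × 1.101971 = $16.5406
Market $16.911 > fair $16.5406: forward overpriced → cash-and-carry (buy spot, short the forward).
At maturity, profit = |F_mkt − F*| = |16.911 − 16.5406| = $0.370 per bushel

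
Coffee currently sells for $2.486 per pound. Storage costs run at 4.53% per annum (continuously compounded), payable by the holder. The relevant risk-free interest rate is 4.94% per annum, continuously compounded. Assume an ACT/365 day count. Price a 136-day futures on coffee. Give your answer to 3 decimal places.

$2.575 per pound

Net carry = r + u − y = 0.0494 + 0.0453 − 0.0000 = 0.0947
F = S·e^((r+u−y)T) = 2.486 · e^(0.0947 × 136/365) = 2.486 · e^0.035285
= 2.486 × 1.035915 = $2.575 per pound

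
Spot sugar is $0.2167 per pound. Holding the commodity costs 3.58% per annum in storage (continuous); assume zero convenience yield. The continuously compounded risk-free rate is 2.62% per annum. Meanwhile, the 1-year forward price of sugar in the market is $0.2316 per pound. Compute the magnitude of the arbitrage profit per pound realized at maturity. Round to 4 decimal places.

$0.0010 per pound

Fair forward: F* = S·e^(carry·T), with carry = (r + u) = 0.0262 + 0.0358 = 0.0620
F* = 0.2167 · e^(0.0620 × 1) = 0.2167 · e^0.062000 = 0.2167 × 1.063962 = $0.2306
Market $0.2316 > fair $0.2306: forward overpriced → cash-and-carry (buy spot, short the forward).
At maturity, profit = |F_mkt − F*| = |0.2316 − 0.2306| = $0.0010 per pound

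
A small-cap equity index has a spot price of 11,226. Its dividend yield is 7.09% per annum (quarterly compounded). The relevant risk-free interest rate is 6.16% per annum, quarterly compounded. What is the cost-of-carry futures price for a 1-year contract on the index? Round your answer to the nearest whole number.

11,124

F = S · (1+r/4)^(4T) / (1+q/4)^(4T)
= 11226 × 1.063038 / 1.072807 = 11226 × 0.990894
F = 11,124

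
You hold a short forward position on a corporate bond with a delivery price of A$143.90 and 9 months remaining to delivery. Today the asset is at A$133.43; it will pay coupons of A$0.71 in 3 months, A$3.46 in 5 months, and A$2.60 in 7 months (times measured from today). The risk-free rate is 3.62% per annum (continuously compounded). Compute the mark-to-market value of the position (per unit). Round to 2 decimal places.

PV(remaining coupons) I = 0.71·e^(−0.0362·3/12) + 3.46·e^(−0.0362·5/12) + 2.60·e^(−0.0362·7/12) = 6.6575
Current forward F = (S − I)·e^(rT) = (133.43 − 6.6575)·e^(0.0362·9/12) = 126.7725 × 1.027522 = 130.2615
Value (long) = (F − K)·e^(−rT) = (130.2615 − 143.90) × 0.973215 = -13.2732
Short position value = −(long value) = A$13.27

A$13.27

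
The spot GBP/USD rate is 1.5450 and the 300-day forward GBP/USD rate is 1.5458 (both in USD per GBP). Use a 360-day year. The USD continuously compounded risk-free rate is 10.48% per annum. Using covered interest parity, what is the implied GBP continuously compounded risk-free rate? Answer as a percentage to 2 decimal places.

10.42%

F = S·e^((r_USD − r_GBP)T) ⇒ r_GBP = r_USD − ln(F/S)/T
ln(1.5458/1.5450) = 0.000518; /(300/360) = 0.000622
r_GBP = 0.1048 − 0.000622 = 0.104178
r_GBP = 10.42%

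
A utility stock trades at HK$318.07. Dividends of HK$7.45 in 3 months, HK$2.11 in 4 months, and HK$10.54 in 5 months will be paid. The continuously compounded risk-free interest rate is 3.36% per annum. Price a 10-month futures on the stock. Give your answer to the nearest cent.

PV(dividends) I = 7.45·e^(−0.0336·3/12) + 2.11·e^(−0.0336·4/12) + 10.54·e^(−0.0336·5/12)
I = 7.3877 + 2.0865 + 10.3935 = 19.8677
F = (S − I)·e^(rT) = (318.07 − 19.8677) · e^(0.0336·10/12)
= 298.2023 · e^0.028000 = 298.2023 × 1.028396 = HK$306.67

HK$306.67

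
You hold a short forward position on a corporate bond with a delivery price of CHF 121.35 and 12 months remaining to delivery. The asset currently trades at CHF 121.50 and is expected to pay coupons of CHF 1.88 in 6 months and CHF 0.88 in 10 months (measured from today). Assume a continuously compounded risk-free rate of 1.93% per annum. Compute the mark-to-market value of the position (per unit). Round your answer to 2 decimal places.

PV(remaining coupons) I = 1.88·e^(−0.0193·6/12) + 0.88·e^(−0.0193·10/12) = 2.7279
Current forward F = (S − I)·e^(rT) = (121.50 − 2.7279)·e^(0.0193·12/12) = 118.7721 × 1.019487 = 121.0866
Value (long) = (F − K)·e^(−rT) = (121.0866 − 121.35) × 0.980885 = -0.2584
Short position value = −(long value) = CHF 0.26

CHF 0.26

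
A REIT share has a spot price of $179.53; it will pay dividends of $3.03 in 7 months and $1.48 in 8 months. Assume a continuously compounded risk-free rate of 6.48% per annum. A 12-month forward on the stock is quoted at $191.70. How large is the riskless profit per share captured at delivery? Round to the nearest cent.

PV(dividends) I = 3.03·e^(−0.0648·7/12) + 1.48·e^(−0.0648·8/12) = 4.3350
Fair forward F* = (S − I)·e^(rT) = (179.53 − 4.3350)·e^0.064800 = 175.1950 × 1.066946 = 186.9236
Market $191.70 > fair 186.9236: forward overpriced → cash-and-carry (borrow at r, buy the stock and collect the dividends, short the forward).
Profit at T = |F_mkt − F*| = |191.70 − 186.9236| = $4.78 per share

$4.78 per share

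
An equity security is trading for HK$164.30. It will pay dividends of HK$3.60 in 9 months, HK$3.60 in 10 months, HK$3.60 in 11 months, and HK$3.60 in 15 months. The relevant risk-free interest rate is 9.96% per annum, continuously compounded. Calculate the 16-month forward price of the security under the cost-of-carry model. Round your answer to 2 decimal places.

HK$172.65

PV(dividends) I = 3.60·e^(−0.0996·9/12) + 3.60·e^(−0.0996·10/12) + 3.60·e^(−0.0996·11/12) + 3.60·e^(−0.0996·15/12)
I = 3.3409 + 3.3133 + 3.2859 + 3.1786 = 13.1187
F = (S − I)·e^(rT) = (164.30 − 13.1187) · e^(0.0996·16/12)
= 151.1813 · e^0.132800 = 151.1813 × 1.142022 = HK$172.65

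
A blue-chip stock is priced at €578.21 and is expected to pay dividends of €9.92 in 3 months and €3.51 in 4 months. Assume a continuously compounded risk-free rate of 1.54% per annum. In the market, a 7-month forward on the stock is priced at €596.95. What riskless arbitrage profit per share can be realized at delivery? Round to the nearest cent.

PV(dividends) I = 9.92·e^(−0.0154·3/12) + 3.51·e^(−0.0154·4/12) = 13.3739
Fair forward F* = (S − I)·e^(rT) = (578.21 − 13.3739)·e^0.008983 = 564.8361 × 1.009023 = 569.9326
Market €596.95 > fair 569.9326: forward overpriced → cash-and-carry (borrow at r, buy the stock and collect the dividends, short the forward).
Profit at T = |F_mkt − F*| = |596.95 − 569.9326| = €27.02 per share

€27.02 per share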